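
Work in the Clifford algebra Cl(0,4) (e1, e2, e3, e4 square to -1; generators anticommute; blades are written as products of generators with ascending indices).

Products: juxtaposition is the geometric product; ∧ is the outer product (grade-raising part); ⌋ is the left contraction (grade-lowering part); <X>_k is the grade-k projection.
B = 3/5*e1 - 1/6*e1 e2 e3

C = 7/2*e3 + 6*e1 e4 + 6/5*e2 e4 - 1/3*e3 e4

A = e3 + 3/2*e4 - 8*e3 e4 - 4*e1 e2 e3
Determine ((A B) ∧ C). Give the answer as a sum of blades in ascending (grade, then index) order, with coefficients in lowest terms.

step 1: 2/3 + 1/6*e1 e2 - 3/5*e1 e3 - 9/10*e1 e4 + 12/5*e2 e3 + 4/3*e1 e2 e4 - 24/5*e1 e3 e4 + 1/4*e1 e2 e3 e4
step 2: 7/3*e3 + 4*e1 e4 + 4/5*e2 e4 - 2/9*e3 e4 + 7/12*e1 e2 e3 + 63/20*e1 e3 e4 + 4679/450*e1 e2 e3 e4
Answer: 7/3*e3 + 4*e1 e4 + 4/5*e2 e4 - 2/9*e3 e4 + 7/12*e1 e2 e3 + 63/20*e1 e3 e4 + 4679/450*e1 e2 e3 e4


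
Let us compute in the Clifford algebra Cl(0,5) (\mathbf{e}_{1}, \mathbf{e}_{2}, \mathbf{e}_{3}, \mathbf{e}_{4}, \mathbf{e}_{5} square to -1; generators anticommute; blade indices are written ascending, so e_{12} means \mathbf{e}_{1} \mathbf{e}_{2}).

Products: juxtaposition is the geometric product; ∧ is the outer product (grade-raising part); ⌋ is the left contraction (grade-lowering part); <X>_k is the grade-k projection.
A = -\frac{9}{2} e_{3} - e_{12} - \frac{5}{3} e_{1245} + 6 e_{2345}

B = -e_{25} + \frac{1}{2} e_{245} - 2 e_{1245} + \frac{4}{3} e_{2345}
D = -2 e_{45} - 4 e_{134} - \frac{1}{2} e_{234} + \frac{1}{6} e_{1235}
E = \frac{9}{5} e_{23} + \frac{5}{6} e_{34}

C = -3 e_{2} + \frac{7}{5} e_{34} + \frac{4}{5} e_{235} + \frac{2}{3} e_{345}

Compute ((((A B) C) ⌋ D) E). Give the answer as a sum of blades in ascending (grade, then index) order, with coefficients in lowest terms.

step 1: \frac{34}{3} - \frac{5}{6} e_{1} - 3 e_{3} + \frac{88}{9} e_{13} + \frac{5}{3} e_{14} - e_{15} + 6 e_{34} - 2 e_{45} + \frac{1}{2} e_{145} - \frac{9}{2} e_{235} - 6 e_{245} + \frac{4}{3} e_{1345} + \frac{9}{4} e_{2345} + 9 e_{12345}
step 2: -12 + \frac{8}{9} e_{1} - \frac{65}{2} e_{2} + \frac{4}{3} e_{3} + 6 e_{4} - 4 e_{5} + \frac{17}{2} e_{12} + 2 e_{13} - \frac{292}{45} e_{14} - \frac{28}{15} e_{15} - 5 e_{23} - 3 e_{24} - \frac{111}{20} e_{25} + \frac{166}{15} e_{34} - \frac{163}{10} e_{35} - 16 e_{45} + \frac{452}{15} e_{123} + \frac{59}{15} e_{124} - \frac{70}{9} e_{125} - \frac{1}{2} e_{134} + \frac{163}{90} e_{135} - \frac{176}{27} e_{145} - \frac{82}{5} e_{234} + \frac{2}{3} e_{235} + \frac{171}{10} e_{245} + \frac{29}{36} e_{345} - \frac{2}{5} e_{1234} - \frac{2}{3} e_{1235} - \frac{3}{2} e_{1245} - \frac{1303}{45} e_{1345} + \frac{16}{3} e_{12345}
step 3: -\frac{986}{45} + \frac{1987}{45} e_{1} + \frac{3151}{540} e_{2} + \frac{7763}{270} e_{3} + \frac{27}{2} e_{4} + \frac{766}{45} e_{5} + \frac{163}{60} e_{12} + \frac{923}{40} e_{13} - \frac{16}{3} e_{14} + \frac{5}{6} e_{15} + \frac{149}{45} e_{23} - \frac{2}{3} e_{24} + \frac{1}{3} e_{25} - \frac{457}{36} e_{34} - \frac{17}{12} e_{35} + 24 e_{45} - \frac{2}{3} e_{123} - \frac{2}{9} e_{125} + 48 e_{134} - \frac{65}{12} e_{135} + 6 e_{234} - \frac{4}{27} e_{235} - 2 e_{1235}
step 4: \frac{24941}{5400} - \frac{194}{5} e_{1} + \frac{7013}{150} e_{2} + \frac{56}{75} e_{3} - \frac{56311}{1620} e_{4} + \frac{4}{15} e_{5} + \frac{8307}{200} e_{12} - \frac{8401}{900} e_{13} - \frac{923}{48} e_{14} + \frac{18}{5} e_{15} - \frac{8999}{225} e_{23} - \frac{13829}{540} e_{24} - \frac{51}{20} e_{25} - \frac{2303}{135} e_{34} + \frac{97}{5} e_{35} + \frac{85}{72} e_{45} + \frac{1987}{25} e_{123} + \frac{3913}{45} e_{124} - \frac{39}{4} e_{125} + \frac{1987}{54} e_{134} + \frac{2}{5} e_{135} + \frac{325}{72} e_{145} + \frac{94487}{3240} e_{234} + \frac{766}{25} e_{235} + \frac{10}{81} e_{245} + \frac{383}{27} e_{345} - \frac{2641}{360} e_{1234} + \frac{3}{2} e_{1235} + \frac{5}{3} e_{1245} + \frac{25}{36} e_{1345} + \frac{3913}{90} e_{2345} - \frac{5}{27} e_{12345}
Answer: \frac{24941}{5400} - \frac{194}{5} e_{1} + \frac{7013}{150} e_{2} + \frac{56}{75} e_{3} - \frac{56311}{1620} e_{4} + \frac{4}{15} e_{5} + \frac{8307}{200} e_{12} - \frac{8401}{900} e_{13} - \frac{923}{48} e_{14} + \frac{18}{5} e_{15} - \frac{8999}{225} e_{23} - \frac{13829}{540} e_{24} - \frac{51}{20} e_{25} - \frac{2303}{135} e_{34} + \frac{97}{5} e_{35} + \frac{85}{72} e_{45} + \frac{1987}{25} e_{123} + \frac{3913}{45} e_{124} - \frac{39}{4} e_{125} + \frac{1987}{54} e_{134} + \frac{2}{5} e_{135} + \frac{325}{72} e_{145} + \frac{94487}{3240} e_{234} + \frac{766}{25} e_{235} + \frac{10}{81} e_{245} + \frac{383}{27} e_{345} - \frac{2641}{360} e_{1234} + \frac{3}{2} e_{1235} + \frac{5}{3} e_{1245} + \frac{25}{36} e_{1345} + \frac{3913}{90} e_{2345} - \frac{5}{27} e_{12345}


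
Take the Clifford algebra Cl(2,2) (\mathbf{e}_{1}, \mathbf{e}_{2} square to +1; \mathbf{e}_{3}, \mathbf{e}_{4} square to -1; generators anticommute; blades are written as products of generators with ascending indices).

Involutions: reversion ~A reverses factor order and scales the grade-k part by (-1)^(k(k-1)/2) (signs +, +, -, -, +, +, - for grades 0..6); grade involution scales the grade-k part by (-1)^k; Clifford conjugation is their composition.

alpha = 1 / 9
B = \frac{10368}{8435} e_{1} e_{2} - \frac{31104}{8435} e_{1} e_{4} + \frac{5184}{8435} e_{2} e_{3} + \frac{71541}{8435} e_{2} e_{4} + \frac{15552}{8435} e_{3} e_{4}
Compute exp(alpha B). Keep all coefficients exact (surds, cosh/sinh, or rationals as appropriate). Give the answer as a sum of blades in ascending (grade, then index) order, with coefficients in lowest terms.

B^2 term by term: the squares give (\frac{10368}{8435})^2*(e_{1} e_{2})^2 + (-\frac{31104}{8435})^2*(e_{1} e_{4})^2 + (\frac{5184}{8435})^2*(e_{2} e_{3})^2 + (\frac{71541}{8435})^2*(e_{2} e_{4})^2 + (\frac{15552}{8435})^2*(e_{3} e_{4})^2 = \frac{107495424}{71149225}*(-1) + \frac{967458816}{71149225}*(+1) + \frac{26873856}{71149225}*(+1) + \frac{5118114681}{71149225}*(+1) + \frac{241864704}{71149225}*(-1) = 81 (each basis 2-blade squares to minus the product of its generators' squares); cross terms between blades sharing an index anticommute and cancel; the commuting (index-disjoint) pairs give grade-4 terms 2*c*c'*(blade product), which cancel blade by blade — e_{1} e_{2} e_{3} e_{4}: \frac{322486272}{71149225} - \frac{322486272}{71149225} = 0 — confirming B is simple. So B^2 = 81.
B^2 = 81 — the positive square puts this in the hyperbolic regime; l = 9, alpha*l = 1, so exp(alpha B) = cosh(1) + (sinh(1)/9)*B = \cosh{\left(1 \right)} + (\frac{\sinh{\left(1 \right)}}{9})*B.
Answer: \cosh{\left(1 \right)} + \frac{1152 \sinh{\left(1 \right)}}{8435} e_{1} e_{2} - \frac{3456 \sinh{\left(1 \right)}}{8435} e_{1} e_{4} + \frac{576 \sinh{\left(1 \right)}}{8435} e_{2} e_{3} + \frac{7949 \sinh{\left(1 \right)}}{8435} e_{2} e_{4} + \frac{1728 \sinh{\left(1 \right)}}{8435} e_{3} e_{4}


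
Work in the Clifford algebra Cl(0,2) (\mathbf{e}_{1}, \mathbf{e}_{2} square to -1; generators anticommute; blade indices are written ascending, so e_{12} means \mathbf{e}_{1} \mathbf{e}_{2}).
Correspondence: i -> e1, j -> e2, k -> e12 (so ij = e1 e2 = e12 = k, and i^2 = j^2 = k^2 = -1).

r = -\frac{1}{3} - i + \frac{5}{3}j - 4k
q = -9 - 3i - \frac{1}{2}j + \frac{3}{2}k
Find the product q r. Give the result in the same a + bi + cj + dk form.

In blades: q = -9 - 3 e_{1} - \frac{1}{2} e_{2} + \frac{3}{2} e_{12}, r = -\frac{1}{3} - e_{1} + \frac{5}{3} e_{2} - 4 e_{12}.
Distribute q over r term by term (generator squares from the signature, products reordered to ascending indices): (-9)*r = 3 + 9 e_{1} - 15 e_{2} + 36 e_{12}; (-3 e_{1})*r = -3 + e_{1} - 12 e_{2} - 5 e_{12}; (-\frac{1}{2} e_{2})*r = \frac{5}{6} + 2 e_{1} + \frac{1}{6} e_{2} - \frac{1}{2} e_{12}; (\frac{3}{2} e_{12})*r = 6 - \frac{5}{2} e_{1} - \frac{3}{2} e_{2} - \frac{1}{2} e_{12}.
Sum: \frac{41}{6} + \frac{19}{2} e_{1} - \frac{85}{3} e_{2} + 30 e_{12}; translating back through the correspondence:
Answer: \frac{41}{6} + \frac{19}{2}i - \frac{85}{3}j + 30k


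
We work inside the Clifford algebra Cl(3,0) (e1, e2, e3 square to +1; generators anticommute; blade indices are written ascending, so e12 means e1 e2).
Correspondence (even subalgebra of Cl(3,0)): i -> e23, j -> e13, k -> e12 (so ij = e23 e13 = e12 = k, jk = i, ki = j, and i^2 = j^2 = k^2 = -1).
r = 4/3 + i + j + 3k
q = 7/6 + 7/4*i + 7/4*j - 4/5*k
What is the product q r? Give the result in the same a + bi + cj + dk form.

In blades: q = 7/6 - 4/5*e12 + 7/4*e13 + 7/4*e23, r = 4/3 + 3*e12 + e13 + e23.
Distribute q over r term by term (generator squares from the signature, products reordered to ascending indices): (7/6)*r = 14/9 + 7/2*e12 + 7/6*e13 + 7/6*e23; (-4/5*e12)*r = 12/5 - 16/15*e12 - 4/5*e13 + 4/5*e23; (7/4*e13)*r = -7/4 - 7/4*e12 + 7/3*e13 + 21/4*e23; (7/4*e23)*r = -7/4 + 7/4*e12 - 21/4*e13 + 7/3*e23.
Sum: 41/90 + 73/30*e12 - 51/20*e13 + 191/20*e23; translating back through the correspondence:
Answer: 41/90 + 191/20*i - 51/20*j + 73/30*k


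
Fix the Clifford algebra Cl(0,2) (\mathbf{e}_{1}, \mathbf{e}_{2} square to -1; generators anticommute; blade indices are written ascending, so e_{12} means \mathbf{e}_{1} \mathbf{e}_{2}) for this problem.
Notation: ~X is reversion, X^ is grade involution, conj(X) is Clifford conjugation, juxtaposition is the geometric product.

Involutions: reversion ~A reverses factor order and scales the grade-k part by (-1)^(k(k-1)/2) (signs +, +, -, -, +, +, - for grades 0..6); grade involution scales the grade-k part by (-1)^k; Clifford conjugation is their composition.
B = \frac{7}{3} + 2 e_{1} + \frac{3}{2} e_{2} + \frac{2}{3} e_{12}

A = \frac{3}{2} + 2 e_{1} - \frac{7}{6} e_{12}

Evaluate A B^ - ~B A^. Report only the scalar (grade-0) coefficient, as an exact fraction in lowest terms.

first term: \frac{149}{18} - \frac{1}{12} e_{1} - \frac{5}{4} e_{2} - \frac{85}{18} e_{12}
second term: \frac{121}{18} - \frac{41}{12} e_{1} + \frac{71}{12} e_{2} - \frac{13}{18} e_{12}
Answer: \frac{14}{9}


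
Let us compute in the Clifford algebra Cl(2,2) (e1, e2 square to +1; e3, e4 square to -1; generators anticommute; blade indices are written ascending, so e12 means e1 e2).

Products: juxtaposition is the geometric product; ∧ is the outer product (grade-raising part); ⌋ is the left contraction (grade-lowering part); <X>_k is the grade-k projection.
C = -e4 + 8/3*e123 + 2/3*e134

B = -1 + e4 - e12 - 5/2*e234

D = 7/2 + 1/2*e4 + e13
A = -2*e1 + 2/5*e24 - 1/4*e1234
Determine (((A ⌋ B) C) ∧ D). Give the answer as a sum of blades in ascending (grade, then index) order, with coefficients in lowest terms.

step 1: 2*e2 + e3
step 2: -8/3*e12 - 16/3*e13 + 2/3*e14 - 2*e24 - e34 - 4/3*e1234
step 3: -28/3*e12 - 56/3*e13 + 7/3*e14 - 7*e24 - 7/2*e34 - 4/3*e124 - 8/3*e134 - 8/3*e1234
Answer: -28/3*e12 - 56/3*e13 + 7/3*e14 - 7*e24 - 7/2*e34 - 4/3*e124 - 8/3*e134 - 8/3*e1234


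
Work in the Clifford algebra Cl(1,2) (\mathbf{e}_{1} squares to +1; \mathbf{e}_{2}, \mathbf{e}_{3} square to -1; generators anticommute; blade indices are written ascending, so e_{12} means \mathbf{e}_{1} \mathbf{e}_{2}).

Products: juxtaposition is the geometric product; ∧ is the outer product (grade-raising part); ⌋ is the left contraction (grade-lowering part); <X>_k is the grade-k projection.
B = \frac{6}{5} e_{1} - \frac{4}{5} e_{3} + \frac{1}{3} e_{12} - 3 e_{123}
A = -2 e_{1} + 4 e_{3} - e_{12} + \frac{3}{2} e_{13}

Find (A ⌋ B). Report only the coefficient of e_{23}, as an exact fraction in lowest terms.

step 1: \frac{7}{15} + \frac{23}{6} e_{2} + 3 e_{3} + 12 e_{12} + 6 e_{23}
Answer: 6


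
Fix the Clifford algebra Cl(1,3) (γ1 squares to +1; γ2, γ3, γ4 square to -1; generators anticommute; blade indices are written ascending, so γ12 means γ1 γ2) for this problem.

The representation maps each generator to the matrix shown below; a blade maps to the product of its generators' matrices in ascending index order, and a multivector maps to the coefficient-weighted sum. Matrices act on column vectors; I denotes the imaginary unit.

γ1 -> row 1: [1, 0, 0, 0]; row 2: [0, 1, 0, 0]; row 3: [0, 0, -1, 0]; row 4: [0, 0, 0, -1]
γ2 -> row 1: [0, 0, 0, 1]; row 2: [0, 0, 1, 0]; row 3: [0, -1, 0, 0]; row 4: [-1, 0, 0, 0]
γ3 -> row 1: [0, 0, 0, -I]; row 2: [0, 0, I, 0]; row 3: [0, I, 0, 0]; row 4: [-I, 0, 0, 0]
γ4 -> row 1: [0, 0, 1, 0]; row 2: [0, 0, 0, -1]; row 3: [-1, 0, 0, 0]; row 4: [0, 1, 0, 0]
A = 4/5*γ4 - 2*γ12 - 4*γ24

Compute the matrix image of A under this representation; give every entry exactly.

Bivector images (products of the table entries): rho(γ12) = rho(γ1)rho(γ2) = row 1: [0, 0, 0, 1]; row 2: [0, 0, 1, 0]; row 3: [0, 1, 0, 0]; row 4: [1, 0, 0, 0]; rho(γ24) = rho(γ2)rho(γ4) = row 1: [0, 1, 0, 0]; row 2: [-1, 0, 0, 0]; row 3: [0, 0, 0, 1]; row 4: [0, 0, -1, 0].
M = (4/5)*rho(γ4) + (-2)*rho(γ12) + (-4)*rho(γ24), summed entrywise:
Answer: row 1: [0, -4, 4/5, -2]; row 2: [4, 0, -2, -4/5]; row 3: [-4/5, -2, 0, -4]; row 4: [-2, 4/5, 4, 0]


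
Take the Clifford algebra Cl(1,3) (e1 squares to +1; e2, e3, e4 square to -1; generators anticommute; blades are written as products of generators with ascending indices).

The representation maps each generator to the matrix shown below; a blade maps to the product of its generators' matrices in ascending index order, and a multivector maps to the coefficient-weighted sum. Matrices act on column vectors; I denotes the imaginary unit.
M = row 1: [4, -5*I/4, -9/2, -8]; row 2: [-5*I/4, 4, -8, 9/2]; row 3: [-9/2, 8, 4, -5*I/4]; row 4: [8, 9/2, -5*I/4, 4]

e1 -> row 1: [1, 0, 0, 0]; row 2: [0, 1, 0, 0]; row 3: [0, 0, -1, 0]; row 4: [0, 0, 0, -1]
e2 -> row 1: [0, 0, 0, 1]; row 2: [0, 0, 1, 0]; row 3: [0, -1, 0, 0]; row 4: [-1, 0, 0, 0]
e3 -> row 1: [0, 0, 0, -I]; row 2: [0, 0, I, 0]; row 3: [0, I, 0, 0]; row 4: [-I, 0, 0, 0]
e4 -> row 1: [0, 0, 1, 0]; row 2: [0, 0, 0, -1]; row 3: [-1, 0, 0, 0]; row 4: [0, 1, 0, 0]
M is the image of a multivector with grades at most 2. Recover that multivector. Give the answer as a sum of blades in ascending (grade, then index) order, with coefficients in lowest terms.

Method: the blade images are trace-orthogonal — tr(rho(e_A) rho(e_B)^-1) = 4 if A = B and 0 otherwise — and rho(e_A)^-1 = (e_A)^2 * rho(e_A) with (e_A)^2 = +1 or -1, so the coefficient of e_A in the preimage is (e_A)^2 * tr(M rho(e_A))/4.
Nonzero projections over blades of grade <= 2: 1: (1)^2 = +1, tr(M 1) = 16, coefficient 4; e2: (e2)^2 = -1, tr(M rho(e2)) = 32, coefficient -8; e1 e4: (e1 e4)^2 = +1, tr(M rho(e1 e4)) = -18, coefficient -9/2; e3 e4: (e3 e4)^2 = -1, tr(M rho(e3 e4)) = -5, coefficient 5/4. Every other blade of grade <= 2 projects to 0.
Answer: 4 - 8*e2 - 9/2*e1 e4 + 5/4*e3 e4


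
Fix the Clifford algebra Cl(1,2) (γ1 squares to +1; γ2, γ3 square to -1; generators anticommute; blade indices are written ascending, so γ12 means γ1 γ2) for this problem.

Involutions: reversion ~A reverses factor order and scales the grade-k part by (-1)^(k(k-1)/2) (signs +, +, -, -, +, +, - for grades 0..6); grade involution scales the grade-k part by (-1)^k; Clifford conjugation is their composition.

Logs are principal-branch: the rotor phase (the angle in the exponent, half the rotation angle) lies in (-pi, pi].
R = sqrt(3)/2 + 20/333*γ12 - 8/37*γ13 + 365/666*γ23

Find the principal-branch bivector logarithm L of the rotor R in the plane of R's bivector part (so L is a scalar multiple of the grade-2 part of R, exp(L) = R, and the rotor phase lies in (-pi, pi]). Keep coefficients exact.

The scalar part of R is sqrt(3)/2, which pins the rotor phase on the principal branch; dividing the bivector part by the sine of that phase recovers the unit plane, and L is the phase times that plane.
Concretely: cos(phase) = sqrt(3)/2 gives phase = ±pi/6, and since phase/sin(phase) is even the sign is immaterial: L = (phase/sin(phase)) * <R>_2 = (pi/3) * <R>_2.
Answer: 20*pi/999*γ12 - 8*pi/111*γ13 + 365*pi/1998*γ23


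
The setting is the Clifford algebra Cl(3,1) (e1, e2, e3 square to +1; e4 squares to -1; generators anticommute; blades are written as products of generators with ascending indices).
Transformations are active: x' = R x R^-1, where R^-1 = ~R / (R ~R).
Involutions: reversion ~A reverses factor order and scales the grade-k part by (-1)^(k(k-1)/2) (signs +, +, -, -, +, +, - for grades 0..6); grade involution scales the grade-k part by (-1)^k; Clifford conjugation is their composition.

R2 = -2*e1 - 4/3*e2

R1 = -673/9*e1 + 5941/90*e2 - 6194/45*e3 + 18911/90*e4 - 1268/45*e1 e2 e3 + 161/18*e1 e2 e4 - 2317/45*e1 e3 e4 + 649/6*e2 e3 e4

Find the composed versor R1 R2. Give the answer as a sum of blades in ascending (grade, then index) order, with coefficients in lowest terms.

Distribute over the terms of R2 (each basis-blade product reordered to ascending indices, repeated generators contracted through their squares):
R1 (-2*e1) = 1346/9 + 5941/45*e1 e2 - 12388/45*e1 e3 + 18911/45*e1 e4 + 2536/45*e2 e3 - 161/9*e2 e4 + 4634/45*e3 e4 + 649/3*e1 e2 e3 e4
R1 (-4/3*e2) = -11882/135 + 2692/27*e1 e2 - 5072/135*e1 e3 + 322/27*e1 e4 - 24776/135*e2 e3 + 37822/135*e2 e4 - 1298/9*e3 e4 + 9268/135*e1 e2 e3 e4
Summing the partial products and collecting blades:
Answer: 8308/135 + 31283/135*e1 e2 - 42236/135*e1 e3 + 58343/135*e1 e4 - 17168/135*e2 e3 + 35407/135*e2 e4 - 1856/45*e3 e4 + 38473/135*e1 e2 e3 e4


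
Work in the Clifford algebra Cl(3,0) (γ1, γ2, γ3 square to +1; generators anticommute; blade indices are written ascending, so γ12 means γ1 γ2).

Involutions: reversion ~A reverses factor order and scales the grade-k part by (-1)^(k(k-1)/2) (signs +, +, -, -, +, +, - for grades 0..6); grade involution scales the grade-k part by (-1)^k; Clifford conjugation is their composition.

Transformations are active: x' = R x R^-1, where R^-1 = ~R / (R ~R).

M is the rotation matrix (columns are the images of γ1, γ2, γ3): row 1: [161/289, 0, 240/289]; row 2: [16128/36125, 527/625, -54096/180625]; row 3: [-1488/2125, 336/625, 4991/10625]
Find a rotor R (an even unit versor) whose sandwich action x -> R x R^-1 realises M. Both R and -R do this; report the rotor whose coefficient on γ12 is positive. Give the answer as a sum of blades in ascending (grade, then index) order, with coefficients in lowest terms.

Method: write R = a + b12*γ12 + b13*γ13 + b23*γ23 with a^2 + b12^2 + b13^2 + b23^2 = 1 (so R^-1 = ~R). Expanding the columns R e_j ~R gives tr M = 4a^2 - 1 and, from the antisymmetric part, M21 - M12 = -4a*b12, M13 - M31 = 4a*b13, M32 - M23 = -4a*b23.
Here tr M = 13511/7225, so a^2 = (1 + tr M)/4 = 5184/7225 and a = ±72/85. Taking a = 72/85: M21 - M12 = 16128/36125, M13 - M31 = 55296/36125, M32 - M23 = 6048/7225, giving b12 = -56/425, b13 = 192/425, b23 = -21/85, i.e. R = 72/85 - 56/425*γ12 + 192/425*γ13 - 21/85*γ23.
Its γ12 coefficient is negative, so report the other preimage -R.
Answer: -72/85 + 56/425*γ12 - 192/425*γ13 + 21/85*γ23. Recall the cover is two-to-one: with M of trace 13511/7225, both preimages act alike, and the stated γ12 sign chooses the sheet.


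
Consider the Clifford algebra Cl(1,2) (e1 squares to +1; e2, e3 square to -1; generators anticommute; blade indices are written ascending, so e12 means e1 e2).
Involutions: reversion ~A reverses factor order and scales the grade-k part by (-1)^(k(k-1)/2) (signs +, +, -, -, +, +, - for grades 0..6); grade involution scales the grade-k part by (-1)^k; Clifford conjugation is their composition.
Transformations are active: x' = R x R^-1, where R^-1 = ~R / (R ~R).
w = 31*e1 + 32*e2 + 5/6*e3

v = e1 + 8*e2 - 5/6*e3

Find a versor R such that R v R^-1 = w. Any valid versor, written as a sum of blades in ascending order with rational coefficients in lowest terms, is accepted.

Construction: equal norms (both -2293/36) license R = v + w = 32*e1 + 40*e2 — nothing changes along that direction, while (v - w)/2 changes sign, so v maps onto w.
Answer: 32*e1 + 40*e2


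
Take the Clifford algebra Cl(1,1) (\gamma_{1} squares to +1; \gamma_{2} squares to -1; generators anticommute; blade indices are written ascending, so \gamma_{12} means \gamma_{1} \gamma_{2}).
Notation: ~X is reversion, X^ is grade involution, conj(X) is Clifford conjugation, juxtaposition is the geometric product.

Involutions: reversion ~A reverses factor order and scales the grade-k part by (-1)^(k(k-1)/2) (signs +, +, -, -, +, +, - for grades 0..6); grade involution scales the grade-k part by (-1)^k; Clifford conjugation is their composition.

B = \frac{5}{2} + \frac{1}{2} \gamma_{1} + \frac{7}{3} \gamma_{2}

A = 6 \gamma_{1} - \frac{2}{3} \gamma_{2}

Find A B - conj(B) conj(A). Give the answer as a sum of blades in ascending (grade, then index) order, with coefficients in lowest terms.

first term: \frac{41}{9} + 15 \gamma_{1} - \frac{5}{3} \gamma_{2} + \frac{43}{3} \gamma_{12}
second term: \frac{41}{9} - 15 \gamma_{1} + \frac{5}{3} \gamma_{2} - \frac{43}{3} \gamma_{12}
Answer: 30 \gamma_{1} - \frac{10}{3} \gamma_{2} + \frac{86}{3} \gamma_{12}


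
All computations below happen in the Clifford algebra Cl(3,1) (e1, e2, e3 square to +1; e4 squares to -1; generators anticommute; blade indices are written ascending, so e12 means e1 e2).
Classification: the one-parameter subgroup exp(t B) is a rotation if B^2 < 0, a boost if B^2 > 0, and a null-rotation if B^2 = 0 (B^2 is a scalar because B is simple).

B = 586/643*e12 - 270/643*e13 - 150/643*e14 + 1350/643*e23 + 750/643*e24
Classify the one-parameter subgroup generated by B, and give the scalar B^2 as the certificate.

B^2 term by term: the squares give (586/643)^2*(e12)^2 + (-270/643)^2*(e13)^2 + (-150/643)^2*(e14)^2 + (1350/643)^2*(e23)^2 + (750/643)^2*(e24)^2 = 343396/413449*(-1) + 72900/413449*(-1) + 22500/413449*(+1) + 1822500/413449*(-1) + 562500/413449*(+1) = -4 (each basis 2-blade squares to minus the product of its generators' squares); cross terms between blades sharing an index anticommute and cancel; the commuting (index-disjoint) pairs give grade-4 terms 2*c*c'*(blade product), which cancel blade by blade — e1234: 405000/413449 - 405000/413449 = 0 — confirming B is simple. So B^2 = -4.
Answer: rotation, certificate B^2 = -4. One invariant decides it: the square -4 survives every conjugation, and its sign is exactly the classification.


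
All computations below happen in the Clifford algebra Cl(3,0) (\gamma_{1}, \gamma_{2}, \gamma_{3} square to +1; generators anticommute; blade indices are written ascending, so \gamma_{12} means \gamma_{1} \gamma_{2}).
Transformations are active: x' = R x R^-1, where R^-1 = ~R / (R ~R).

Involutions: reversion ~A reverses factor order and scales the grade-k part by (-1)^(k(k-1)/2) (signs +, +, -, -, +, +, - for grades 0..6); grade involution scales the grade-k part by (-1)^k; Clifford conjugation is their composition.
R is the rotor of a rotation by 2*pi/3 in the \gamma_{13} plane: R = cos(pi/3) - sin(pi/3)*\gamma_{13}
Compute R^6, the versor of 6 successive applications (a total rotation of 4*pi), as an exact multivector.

Because a rotor carries half the rotation angle, composing 6 copies of this \gamma_{13}-plane rotor multiplies the phase: 6*(pi/3) = 2 \pi, hence R^6 = cos(2 \pi) - sin(2 \pi)*\gamma_{13}.
cos(2 \pi) = 1 and sin(2 \pi) = 0, so R^6 = 1. The total rotation 4*pi is 2 full turns, so every vector returns to itself, yet the rotor is +1, back on the identity sheet (an even number of 2*pi turns).
Answer: 1


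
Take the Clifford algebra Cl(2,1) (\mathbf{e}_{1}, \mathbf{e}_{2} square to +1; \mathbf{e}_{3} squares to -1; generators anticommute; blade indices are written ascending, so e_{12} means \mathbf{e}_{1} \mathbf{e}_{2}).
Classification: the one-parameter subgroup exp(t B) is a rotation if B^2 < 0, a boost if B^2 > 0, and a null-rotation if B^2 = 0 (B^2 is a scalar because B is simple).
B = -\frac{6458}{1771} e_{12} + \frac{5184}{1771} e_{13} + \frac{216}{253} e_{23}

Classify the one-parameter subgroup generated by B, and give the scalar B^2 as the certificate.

B^2 term by term: the squares give (-\frac{6458}{1771})^2*(e_{12})^2 + (\frac{5184}{1771})^2*(e_{13})^2 + (\frac{216}{253})^2*(e_{23})^2 = \frac{41705764}{3136441}*(-1) + \frac{26873856}{3136441}*(+1) + \frac{46656}{64009}*(+1) = -4 (each basis 2-blade squares to minus the product of its generators' squares); cross terms between blades sharing an index anticommute and cancel. So B^2 = -4.
Answer: rotation, certificate B^2 = -4. Key observation: B^2 = -4 is a conjugation invariant, so its sign decides the class regardless of the surface form of B.


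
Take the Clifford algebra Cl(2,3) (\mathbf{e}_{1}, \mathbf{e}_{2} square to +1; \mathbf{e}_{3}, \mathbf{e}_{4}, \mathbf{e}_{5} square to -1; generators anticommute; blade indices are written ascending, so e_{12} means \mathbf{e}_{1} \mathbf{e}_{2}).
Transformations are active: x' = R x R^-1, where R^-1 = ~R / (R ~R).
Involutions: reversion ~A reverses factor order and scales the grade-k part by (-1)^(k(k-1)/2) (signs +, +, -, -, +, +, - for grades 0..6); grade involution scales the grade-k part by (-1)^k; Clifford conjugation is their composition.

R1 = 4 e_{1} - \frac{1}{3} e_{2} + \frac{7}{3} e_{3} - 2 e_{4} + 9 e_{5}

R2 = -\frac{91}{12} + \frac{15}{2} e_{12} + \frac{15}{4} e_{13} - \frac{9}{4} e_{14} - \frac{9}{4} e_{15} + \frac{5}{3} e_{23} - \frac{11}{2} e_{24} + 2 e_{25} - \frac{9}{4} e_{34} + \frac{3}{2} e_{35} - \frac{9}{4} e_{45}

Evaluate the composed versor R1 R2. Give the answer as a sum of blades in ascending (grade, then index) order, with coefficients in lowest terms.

Distribute over the terms of R1 (each basis-blade product reordered to ascending indices, repeated generators contracted through their squares):
(4 e_{1}) R2 = -\frac{91}{3} e_{1} + 30 e_{2} + 15 e_{3} - 9 e_{4} - 9 e_{5} + \frac{20}{3} e_{123} - 22 e_{124} + 8 e_{125} - 9 e_{134} + 6 e_{135} - 9 e_{145}
(-\frac{1}{3} e_{2}) R2 = \frac{5}{2} e_{1} + \frac{91}{36} e_{2} - \frac{5}{9} e_{3} + \frac{11}{6} e_{4} - \frac{2}{3} e_{5} + \frac{5}{4} e_{123} - \frac{3}{4} e_{124} - \frac{3}{4} e_{125} + \frac{3}{4} e_{234} - \frac{1}{2} e_{235} + \frac{3}{4} e_{245}
(\frac{7}{3} e_{3}) R2 = \frac{35}{4} e_{1} + \frac{35}{9} e_{2} - \frac{637}{36} e_{3} + \frac{21}{4} e_{4} - \frac{7}{2} e_{5} + \frac{35}{2} e_{123} + \frac{21}{4} e_{134} + \frac{21}{4} e_{135} + \frac{77}{6} e_{234} - \frac{14}{3} e_{235} - \frac{21}{4} e_{345}
(-2 e_{4}) R2 = \frac{9}{2} e_{1} + 11 e_{2} + \frac{9}{2} e_{3} + \frac{91}{6} e_{4} - \frac{9}{2} e_{5} - 15 e_{124} - \frac{15}{2} e_{134} - \frac{9}{2} e_{145} - \frac{10}{3} e_{234} + 4 e_{245} + 3 e_{345}
(9 e_{5}) R2 = -\frac{81}{4} e_{1} + 18 e_{2} + \frac{27}{2} e_{3} - \frac{81}{4} e_{4} - \frac{273}{4} e_{5} + \frac{135}{2} e_{125} + \frac{135}{4} e_{135} - \frac{81}{4} e_{145} + 15 e_{235} - \frac{99}{2} e_{245} - \frac{81}{4} e_{345}
Summing the partial products and collecting blades:
Answer: -\frac{209}{6} e_{1} + \frac{785}{12} e_{2} + \frac{59}{4} e_{3} - 7 e_{4} - \frac{1031}{12} e_{5} + \frac{305}{12} e_{123} - \frac{151}{4} e_{124} + \frac{299}{4} e_{125} - \frac{45}{4} e_{134} + 45 e_{135} - \frac{135}{4} e_{145} + \frac{41}{4} e_{234} + \frac{59}{6} e_{235} - \frac{179}{4} e_{245} - \frac{45}{2} e_{345}


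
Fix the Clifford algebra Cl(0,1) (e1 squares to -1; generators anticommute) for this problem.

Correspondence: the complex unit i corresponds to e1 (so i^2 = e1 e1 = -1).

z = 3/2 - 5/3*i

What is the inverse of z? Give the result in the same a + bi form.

In blades: z = 3/2 - 5/3*e1.
With qbar = 3/2 + 5/3*e1 (scalar fixed, mapped units negated), z qbar = 181/36 (the sum of squared coefficients), so z^-1 = qbar / (181/36) = 54/181 + 60/181*e1; translating back:
Answer: 54/181 + 60/181*i


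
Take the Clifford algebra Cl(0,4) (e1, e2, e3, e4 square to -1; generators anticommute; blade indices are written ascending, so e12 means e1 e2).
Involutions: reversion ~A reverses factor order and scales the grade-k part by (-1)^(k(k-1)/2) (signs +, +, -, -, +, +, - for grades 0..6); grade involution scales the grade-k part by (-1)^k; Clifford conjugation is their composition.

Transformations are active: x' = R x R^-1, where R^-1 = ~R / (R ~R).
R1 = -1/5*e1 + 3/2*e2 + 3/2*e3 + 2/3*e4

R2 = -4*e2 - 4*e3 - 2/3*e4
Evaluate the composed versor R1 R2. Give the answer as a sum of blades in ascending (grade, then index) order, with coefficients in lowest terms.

Distribute over the terms of R2 (each basis-blade product reordered to ascending indices, repeated generators contracted through their squares):
R1 (-4*e2) = 6 + 4/5*e12 + 6*e23 + 8/3*e24
R1 (-4*e3) = 6 + 4/5*e13 - 6*e23 + 8/3*e34
R1 (-2/3*e4) = 4/9 + 2/15*e14 - e24 - e34
Summing the partial products and collecting blades:
Answer: 112/9 + 4/5*e12 + 4/5*e13 + 2/15*e14 + 5/3*e24 + 5/3*e34


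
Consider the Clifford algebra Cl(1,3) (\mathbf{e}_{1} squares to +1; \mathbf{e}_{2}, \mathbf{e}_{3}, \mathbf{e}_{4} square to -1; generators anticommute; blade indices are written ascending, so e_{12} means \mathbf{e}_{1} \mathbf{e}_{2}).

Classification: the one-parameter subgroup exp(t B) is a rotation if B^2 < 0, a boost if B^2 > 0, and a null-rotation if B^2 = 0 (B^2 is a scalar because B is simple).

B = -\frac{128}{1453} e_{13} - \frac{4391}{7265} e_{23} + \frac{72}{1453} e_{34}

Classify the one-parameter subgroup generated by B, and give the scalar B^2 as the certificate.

B^2 term by term: the squares give (-\frac{128}{1453})^2*(e_{13})^2 + (-\frac{4391}{7265})^2*(e_{23})^2 + (\frac{72}{1453})^2*(e_{34})^2 = \frac{16384}{2111209}*(+1) + \frac{19280881}{52780225}*(-1) + \frac{5184}{2111209}*(-1) = -\frac{9}{25} (each basis 2-blade squares to minus the product of its generators' squares); cross terms between blades sharing an index anticommute and cancel. So B^2 = -\frac{9}{25}.
Answer: rotation, certificate B^2 = -\frac{9}{25}. No conjugation can change B^2 = -\frac{9}{25}; the sign gives the class.


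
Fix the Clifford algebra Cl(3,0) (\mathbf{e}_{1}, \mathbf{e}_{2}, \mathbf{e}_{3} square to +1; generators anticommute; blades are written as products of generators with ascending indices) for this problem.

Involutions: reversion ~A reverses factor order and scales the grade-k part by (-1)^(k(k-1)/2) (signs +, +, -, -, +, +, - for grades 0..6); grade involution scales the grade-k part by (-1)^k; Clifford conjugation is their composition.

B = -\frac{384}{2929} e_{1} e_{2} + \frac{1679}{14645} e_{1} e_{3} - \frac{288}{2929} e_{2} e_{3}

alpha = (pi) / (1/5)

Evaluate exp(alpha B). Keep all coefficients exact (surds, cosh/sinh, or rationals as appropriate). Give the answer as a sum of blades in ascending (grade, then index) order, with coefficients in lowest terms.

B^2 term by term: the squares give (-\frac{384}{2929})^2*(e_{1} e_{2})^2 + (\frac{1679}{14645})^2*(e_{1} e_{3})^2 + (-\frac{288}{2929})^2*(e_{2} e_{3})^2 = \frac{147456}{8579041}*(-1) + \frac{2819041}{214476025}*(-1) + \frac{82944}{8579041}*(-1) = -\frac{1}{25} (each basis 2-blade squares to minus the product of its generators' squares); cross terms between blades sharing an index anticommute and cancel. So B^2 = -\frac{1}{25}.
B^2 = -\frac{1}{25} — since the square is negative, the closed form is circular: l = \frac{1}{5}, alpha*l = \pi, so exp(alpha B) = cos(\pi) + (sin(\pi)/(\frac{1}{5}))*B = -1 + (0)*B.
Answer: -1


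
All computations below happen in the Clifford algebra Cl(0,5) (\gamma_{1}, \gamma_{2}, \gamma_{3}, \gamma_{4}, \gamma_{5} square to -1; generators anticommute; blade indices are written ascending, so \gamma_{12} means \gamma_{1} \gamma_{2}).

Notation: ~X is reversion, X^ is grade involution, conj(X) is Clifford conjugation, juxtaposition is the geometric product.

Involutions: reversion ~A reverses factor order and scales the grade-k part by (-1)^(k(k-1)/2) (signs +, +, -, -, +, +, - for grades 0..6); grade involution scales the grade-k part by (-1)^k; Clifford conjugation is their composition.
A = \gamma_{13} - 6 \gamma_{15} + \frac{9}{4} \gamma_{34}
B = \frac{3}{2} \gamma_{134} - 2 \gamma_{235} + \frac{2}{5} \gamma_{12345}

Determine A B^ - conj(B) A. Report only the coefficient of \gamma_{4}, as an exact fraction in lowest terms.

first term: \frac{27}{8} \gamma_{1} + \frac{3}{2} \gamma_{4} + 12 \gamma_{123} + \frac{29}{10} \gamma_{125} + \frac{12}{5} \gamma_{234} + \frac{41}{10} \gamma_{245} + 9 \gamma_{345}
second term: -\frac{27}{8} \gamma_{1} - \frac{3}{2} \gamma_{4} + 12 \gamma_{123} + \frac{29}{10} \gamma_{125} + \frac{12}{5} \gamma_{234} + \frac{41}{10} \gamma_{245} + 9 \gamma_{345}
Answer: 3


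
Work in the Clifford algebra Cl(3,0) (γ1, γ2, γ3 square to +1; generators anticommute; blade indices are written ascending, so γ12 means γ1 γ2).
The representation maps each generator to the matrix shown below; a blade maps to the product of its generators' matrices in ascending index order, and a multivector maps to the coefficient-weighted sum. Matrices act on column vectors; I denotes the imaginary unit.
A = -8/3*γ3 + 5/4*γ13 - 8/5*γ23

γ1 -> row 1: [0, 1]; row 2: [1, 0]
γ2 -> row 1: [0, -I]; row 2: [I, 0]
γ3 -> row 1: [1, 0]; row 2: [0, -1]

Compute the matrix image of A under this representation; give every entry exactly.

Bivector images (products of the table entries): rho(γ13) = rho(γ1)rho(γ3) = row 1: [0, -1]; row 2: [1, 0]; rho(γ23) = rho(γ2)rho(γ3) = row 1: [0, I]; row 2: [I, 0].
M = (-8/3)*rho(γ3) + (5/4)*rho(γ13) + (-8/5)*rho(γ23), summed entrywise:
Answer: row 1: [-8/3, -5/4 - 8*I/5]; row 2: [5/4 - 8*I/5, 8/3]


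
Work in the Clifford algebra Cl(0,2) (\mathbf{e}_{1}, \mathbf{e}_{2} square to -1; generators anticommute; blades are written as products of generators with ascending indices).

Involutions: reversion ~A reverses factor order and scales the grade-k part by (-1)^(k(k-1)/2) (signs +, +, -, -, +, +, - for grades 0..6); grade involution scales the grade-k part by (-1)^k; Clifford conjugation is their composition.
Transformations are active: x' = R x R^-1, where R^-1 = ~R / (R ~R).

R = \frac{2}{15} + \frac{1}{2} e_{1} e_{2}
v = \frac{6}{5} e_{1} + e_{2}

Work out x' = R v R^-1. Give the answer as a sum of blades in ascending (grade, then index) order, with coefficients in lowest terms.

~R = \frac{2}{15} - \frac{1}{2} e_{1} e_{2}, and R ~R = \frac{241}{900}, so R^-1 = ~R / (\frac{241}{900}).
R v = -\frac{17}{50} e_{1} + \frac{11}{15} e_{2}
Answer: -\frac{1854}{1205} e_{1} - \frac{65}{241} e_{2}


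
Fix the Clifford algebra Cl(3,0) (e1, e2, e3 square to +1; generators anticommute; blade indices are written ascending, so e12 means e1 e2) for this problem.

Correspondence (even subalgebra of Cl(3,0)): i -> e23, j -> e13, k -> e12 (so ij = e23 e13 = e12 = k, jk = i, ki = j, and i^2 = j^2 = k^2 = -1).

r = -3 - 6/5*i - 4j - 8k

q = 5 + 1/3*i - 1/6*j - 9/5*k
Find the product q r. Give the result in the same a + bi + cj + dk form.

In blades: q = 5 - 9/5*e12 - 1/6*e13 + 1/3*e23, r = -3 - 8*e12 - 4*e13 - 6/5*e23.
Distribute q over r term by term (generator squares from the signature, products reordered to ascending indices): (5)*r = -15 - 40*e12 - 20*e13 - 6*e23; (-9/5*e12)*r = -72/5 + 27/5*e12 + 54/25*e13 - 36/5*e23; (-1/6*e13)*r = -2/3 - 1/5*e12 + 1/2*e13 + 4/3*e23; (1/3*e23)*r = 2/5 - 4/3*e12 + 8/3*e13 - e23.
Sum: -89/3 - 542/15*e12 - 2201/150*e13 - 193/15*e23; translating back through the correspondence:
Answer: -89/3 - 193/15*i - 2201/150*j - 542/15*k


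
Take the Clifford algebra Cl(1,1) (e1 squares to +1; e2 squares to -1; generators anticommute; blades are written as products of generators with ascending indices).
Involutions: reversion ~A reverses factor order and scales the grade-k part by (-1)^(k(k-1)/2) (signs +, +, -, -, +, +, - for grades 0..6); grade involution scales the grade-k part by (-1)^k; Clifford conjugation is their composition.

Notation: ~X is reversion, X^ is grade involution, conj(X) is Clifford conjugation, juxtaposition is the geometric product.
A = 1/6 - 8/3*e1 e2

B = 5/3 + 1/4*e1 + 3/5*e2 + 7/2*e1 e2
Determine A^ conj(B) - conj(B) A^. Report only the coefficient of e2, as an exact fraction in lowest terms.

first term: 173/18 - 197/120*e1 - 23/30*e2 - 181/36*e1 e2
second term: 173/18 + 187/120*e1 + 17/30*e2 - 181/36*e1 e2
Answer: -4/3


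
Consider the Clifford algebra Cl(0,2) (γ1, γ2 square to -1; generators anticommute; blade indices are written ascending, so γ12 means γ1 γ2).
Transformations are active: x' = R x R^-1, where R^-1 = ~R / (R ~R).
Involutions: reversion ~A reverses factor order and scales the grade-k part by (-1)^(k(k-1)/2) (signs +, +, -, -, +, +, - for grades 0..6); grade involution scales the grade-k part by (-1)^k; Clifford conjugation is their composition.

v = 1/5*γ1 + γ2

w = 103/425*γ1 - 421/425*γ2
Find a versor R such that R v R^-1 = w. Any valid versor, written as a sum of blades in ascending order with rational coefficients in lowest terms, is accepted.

Sketch: the shared square -26/25 makes R = v + w = 188/425*γ1 + 4/425*γ2 the natural versor; its sandwich fixes that direction, negates (v - w)/2, and sends v to w.
Answer: 188/425*γ1 + 4/425*γ2


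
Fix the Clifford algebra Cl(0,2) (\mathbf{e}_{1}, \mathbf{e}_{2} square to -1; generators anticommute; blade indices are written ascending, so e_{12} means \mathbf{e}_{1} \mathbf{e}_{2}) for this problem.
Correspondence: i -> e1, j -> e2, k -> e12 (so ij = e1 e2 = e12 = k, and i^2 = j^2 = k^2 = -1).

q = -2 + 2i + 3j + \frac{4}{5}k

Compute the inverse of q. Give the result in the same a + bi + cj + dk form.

In blades: q = -2 + 2 e_{1} + 3 e_{2} + \frac{4}{5} e_{12}.
With qbar = -2 - 2 e_{1} - 3 e_{2} - \frac{4}{5} e_{12} (scalar fixed, mapped units negated), q qbar = \frac{441}{25} (the sum of squared coefficients), so q^-1 = qbar / (\frac{441}{25}) = -\frac{50}{441} - \frac{50}{441} e_{1} - \frac{25}{147} e_{2} - \frac{20}{441} e_{12}; translating back:
Answer: -\frac{50}{441} - \frac{50}{441}i - \frac{25}{147}j - \frac{20}{441}k


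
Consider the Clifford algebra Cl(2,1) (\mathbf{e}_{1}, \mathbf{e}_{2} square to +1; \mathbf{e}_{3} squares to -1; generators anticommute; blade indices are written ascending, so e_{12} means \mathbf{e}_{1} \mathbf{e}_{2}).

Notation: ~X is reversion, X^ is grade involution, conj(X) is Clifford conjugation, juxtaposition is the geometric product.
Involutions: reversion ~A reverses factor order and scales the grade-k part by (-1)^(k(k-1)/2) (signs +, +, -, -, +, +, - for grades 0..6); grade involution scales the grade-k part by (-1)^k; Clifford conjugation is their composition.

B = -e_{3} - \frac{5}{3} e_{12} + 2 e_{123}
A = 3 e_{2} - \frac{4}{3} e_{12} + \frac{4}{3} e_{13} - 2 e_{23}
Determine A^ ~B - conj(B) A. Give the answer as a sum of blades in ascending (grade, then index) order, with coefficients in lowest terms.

first term: \frac{20}{9} + \frac{31}{3} e_{1} + \frac{2}{3} e_{2} - \frac{8}{3} e_{3} - \frac{8}{3} e_{13} + \frac{47}{9} e_{23} + \frac{4}{3} e_{123}
second term: \frac{20}{9} + \frac{7}{3} e_{1} - \frac{14}{3} e_{2} + \frac{8}{3} e_{3} - \frac{28}{3} e_{13} - \frac{47}{9} e_{23} - \frac{4}{3} e_{123}
Answer: 8 e_{1} + \frac{16}{3} e_{2} - \frac{16}{3} e_{3} + \frac{20}{3} e_{13} + \frac{94}{9} e_{23} + \frac{8}{3} e_{123}


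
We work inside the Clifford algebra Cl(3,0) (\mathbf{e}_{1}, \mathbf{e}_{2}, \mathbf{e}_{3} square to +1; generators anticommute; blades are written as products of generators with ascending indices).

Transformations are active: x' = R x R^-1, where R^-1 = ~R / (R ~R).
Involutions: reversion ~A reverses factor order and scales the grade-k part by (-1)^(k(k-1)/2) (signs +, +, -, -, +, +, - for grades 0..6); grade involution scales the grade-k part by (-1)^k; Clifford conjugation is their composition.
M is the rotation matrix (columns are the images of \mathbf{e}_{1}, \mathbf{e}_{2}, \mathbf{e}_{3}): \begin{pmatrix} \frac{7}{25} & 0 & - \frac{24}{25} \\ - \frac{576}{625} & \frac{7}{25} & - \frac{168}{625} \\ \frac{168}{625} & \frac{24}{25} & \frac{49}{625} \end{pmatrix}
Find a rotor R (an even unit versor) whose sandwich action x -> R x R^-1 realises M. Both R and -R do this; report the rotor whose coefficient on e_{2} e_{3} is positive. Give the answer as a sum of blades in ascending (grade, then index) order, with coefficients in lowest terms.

Method: write R = a + b12*e_{1} e_{2} + b13*e_{1} e_{3} + b23*e_{2} e_{3} with a^2 + b12^2 + b13^2 + b23^2 = 1 (so R^-1 = ~R). Expanding the columns R e_j ~R gives tr M = 4a^2 - 1 and, from the antisymmetric part, M21 - M12 = -4a*b12, M13 - M31 = 4a*b13, M32 - M23 = -4a*b23.
Here tr M = \frac{399}{625}, so a^2 = (1 + tr M)/4 = \frac{256}{625} and a = ±\frac{16}{25}. Taking a = \frac{16}{25}: M21 - M12 = -\frac{576}{625}, M13 - M31 = -\frac{768}{625}, M32 - M23 = \frac{768}{625}, giving b12 = \frac{9}{25}, b13 = -\frac{12}{25}, b23 = -\frac{12}{25}, i.e. R = \frac{16}{25} + \frac{9}{25} e_{1} e_{2} - \frac{12}{25} e_{1} e_{3} - \frac{12}{25} e_{2} e_{3}.
Its e_{2} e_{3} coefficient is negative, so report the other preimage -R.
Answer: -\frac{16}{25} - \frac{9}{25} e_{1} e_{2} + \frac{12}{25} e_{1} e_{3} + \frac{12}{25} e_{2} e_{3}. Uniqueness: Spin(3) -> SO(3) maps R and -R to the same rotation of trace \frac{399}{625}; fixing the sign of the e_{2} e_{3} coefficient removes the ambiguity.
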